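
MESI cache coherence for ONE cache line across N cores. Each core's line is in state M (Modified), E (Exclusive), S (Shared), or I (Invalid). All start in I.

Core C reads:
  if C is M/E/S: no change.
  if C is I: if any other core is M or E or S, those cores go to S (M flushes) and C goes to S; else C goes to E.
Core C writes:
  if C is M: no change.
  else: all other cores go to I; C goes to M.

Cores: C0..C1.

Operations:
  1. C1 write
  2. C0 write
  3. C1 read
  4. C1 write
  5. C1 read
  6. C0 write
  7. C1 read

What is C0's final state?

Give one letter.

Answer: S

Derivation:
Op 1: C1 write [C1 write: invalidate none -> C1=M] -> [I,M]
Op 2: C0 write [C0 write: invalidate ['C1=M'] -> C0=M] -> [M,I]
Op 3: C1 read [C1 read from I: others=['C0=M'] -> C1=S, others downsized to S] -> [S,S]
Op 4: C1 write [C1 write: invalidate ['C0=S'] -> C1=M] -> [I,M]
Op 5: C1 read [C1 read: already in M, no change] -> [I,M]
Op 6: C0 write [C0 write: invalidate ['C1=M'] -> C0=M] -> [M,I]
Op 7: C1 read [C1 read from I: others=['C0=M'] -> C1=S, others downsized to S] -> [S,S]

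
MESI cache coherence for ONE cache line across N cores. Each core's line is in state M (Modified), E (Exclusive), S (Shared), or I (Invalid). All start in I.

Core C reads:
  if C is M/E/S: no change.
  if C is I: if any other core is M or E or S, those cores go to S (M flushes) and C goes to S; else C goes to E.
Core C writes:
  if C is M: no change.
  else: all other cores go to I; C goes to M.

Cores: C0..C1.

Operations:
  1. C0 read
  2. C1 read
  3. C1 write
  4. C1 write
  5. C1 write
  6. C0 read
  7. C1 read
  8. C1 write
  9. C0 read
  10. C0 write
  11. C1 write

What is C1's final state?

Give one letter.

Op 1: C0 read [C0 read from I: no other sharers -> C0=E (exclusive)] -> [E,I]
Op 2: C1 read [C1 read from I: others=['C0=E'] -> C1=S, others downsized to S] -> [S,S]
Op 3: C1 write [C1 write: invalidate ['C0=S'] -> C1=M] -> [I,M]
Op 4: C1 write [C1 write: already M (modified), no change] -> [I,M]
Op 5: C1 write [C1 write: already M (modified), no change] -> [I,M]
Op 6: C0 read [C0 read from I: others=['C1=M'] -> C0=S, others downsized to S] -> [S,S]
Op 7: C1 read [C1 read: already in S, no change] -> [S,S]
Op 8: C1 write [C1 write: invalidate ['C0=S'] -> C1=M] -> [I,M]
Op 9: C0 read [C0 read from I: others=['C1=M'] -> C0=S, others downsized to S] -> [S,S]
Op 10: C0 write [C0 write: invalidate ['C1=S'] -> C0=M] -> [M,I]
Op 11: C1 write [C1 write: invalidate ['C0=M'] -> C1=M] -> [I,M]

Answer: M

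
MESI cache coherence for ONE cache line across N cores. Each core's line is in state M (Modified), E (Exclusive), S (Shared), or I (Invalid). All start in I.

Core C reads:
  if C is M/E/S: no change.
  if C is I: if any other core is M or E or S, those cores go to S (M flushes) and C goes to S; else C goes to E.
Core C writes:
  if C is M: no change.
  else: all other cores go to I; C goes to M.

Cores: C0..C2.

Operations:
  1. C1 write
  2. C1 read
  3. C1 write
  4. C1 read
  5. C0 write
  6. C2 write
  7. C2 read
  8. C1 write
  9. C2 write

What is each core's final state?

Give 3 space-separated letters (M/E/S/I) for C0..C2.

Op 1: C1 write [C1 write: invalidate none -> C1=M] -> [I,M,I]
Op 2: C1 read [C1 read: already in M, no change] -> [I,M,I]
Op 3: C1 write [C1 write: already M (modified), no change] -> [I,M,I]
Op 4: C1 read [C1 read: already in M, no change] -> [I,M,I]
Op 5: C0 write [C0 write: invalidate ['C1=M'] -> C0=M] -> [M,I,I]
Op 6: C2 write [C2 write: invalidate ['C0=M'] -> C2=M] -> [I,I,M]
Op 7: C2 read [C2 read: already in M, no change] -> [I,I,M]
Op 8: C1 write [C1 write: invalidate ['C2=M'] -> C1=M] -> [I,M,I]
Op 9: C2 write [C2 write: invalidate ['C1=M'] -> C2=M] -> [I,I,M]

Answer: I I M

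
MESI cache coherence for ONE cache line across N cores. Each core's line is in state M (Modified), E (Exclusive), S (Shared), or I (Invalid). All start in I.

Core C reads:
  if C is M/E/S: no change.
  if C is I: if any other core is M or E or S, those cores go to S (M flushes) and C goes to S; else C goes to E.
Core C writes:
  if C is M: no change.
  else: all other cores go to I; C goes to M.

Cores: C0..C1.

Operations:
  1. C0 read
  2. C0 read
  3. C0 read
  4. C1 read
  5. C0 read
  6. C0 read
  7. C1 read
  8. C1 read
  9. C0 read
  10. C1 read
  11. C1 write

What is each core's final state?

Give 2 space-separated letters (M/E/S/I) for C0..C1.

Op 1: C0 read [C0 read from I: no other sharers -> C0=E (exclusive)] -> [E,I]
Op 2: C0 read [C0 read: already in E, no change] -> [E,I]
Op 3: C0 read [C0 read: already in E, no change] -> [E,I]
Op 4: C1 read [C1 read from I: others=['C0=E'] -> C1=S, others downsized to S] -> [S,S]
Op 5: C0 read [C0 read: already in S, no change] -> [S,S]
Op 6: C0 read [C0 read: already in S, no change] -> [S,S]
Op 7: C1 read [C1 read: already in S, no change] -> [S,S]
Op 8: C1 read [C1 read: already in S, no change] -> [S,S]
Op 9: C0 read [C0 read: already in S, no change] -> [S,S]
Op 10: C1 read [C1 read: already in S, no change] -> [S,S]
Op 11: C1 write [C1 write: invalidate ['C0=S'] -> C1=M] -> [I,M]

Answer: I M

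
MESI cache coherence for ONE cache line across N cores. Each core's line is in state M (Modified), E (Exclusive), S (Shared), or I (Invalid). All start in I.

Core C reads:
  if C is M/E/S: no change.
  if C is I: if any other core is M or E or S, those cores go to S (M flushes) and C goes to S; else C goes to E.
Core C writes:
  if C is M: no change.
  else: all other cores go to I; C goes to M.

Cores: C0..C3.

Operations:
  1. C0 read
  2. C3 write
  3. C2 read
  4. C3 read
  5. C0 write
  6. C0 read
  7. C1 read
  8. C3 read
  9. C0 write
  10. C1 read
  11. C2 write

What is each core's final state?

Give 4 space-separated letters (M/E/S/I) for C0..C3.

Answer: I I M I

Derivation:
Op 1: C0 read [C0 read from I: no other sharers -> C0=E (exclusive)] -> [E,I,I,I]
Op 2: C3 write [C3 write: invalidate ['C0=E'] -> C3=M] -> [I,I,I,M]
Op 3: C2 read [C2 read from I: others=['C3=M'] -> C2=S, others downsized to S] -> [I,I,S,S]
Op 4: C3 read [C3 read: already in S, no change] -> [I,I,S,S]
Op 5: C0 write [C0 write: invalidate ['C2=S', 'C3=S'] -> C0=M] -> [M,I,I,I]
Op 6: C0 read [C0 read: already in M, no change] -> [M,I,I,I]
Op 7: C1 read [C1 read from I: others=['C0=M'] -> C1=S, others downsized to S] -> [S,S,I,I]
Op 8: C3 read [C3 read from I: others=['C0=S', 'C1=S'] -> C3=S, others downsized to S] -> [S,S,I,S]
Op 9: C0 write [C0 write: invalidate ['C1=S', 'C3=S'] -> C0=M] -> [M,I,I,I]
Op 10: C1 read [C1 read from I: others=['C0=M'] -> C1=S, others downsized to S] -> [S,S,I,I]
Op 11: C2 write [C2 write: invalidate ['C0=S', 'C1=S'] -> C2=M] -> [I,I,M,I]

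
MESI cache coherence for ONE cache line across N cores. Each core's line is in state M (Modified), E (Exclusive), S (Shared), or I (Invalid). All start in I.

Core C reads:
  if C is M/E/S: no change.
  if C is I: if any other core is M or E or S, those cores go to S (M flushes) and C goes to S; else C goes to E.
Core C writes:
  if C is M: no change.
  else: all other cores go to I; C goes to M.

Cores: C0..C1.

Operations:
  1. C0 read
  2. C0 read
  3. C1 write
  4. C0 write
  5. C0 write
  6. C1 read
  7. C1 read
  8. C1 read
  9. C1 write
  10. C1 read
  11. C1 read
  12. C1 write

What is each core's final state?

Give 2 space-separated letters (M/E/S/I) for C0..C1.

Op 1: C0 read [C0 read from I: no other sharers -> C0=E (exclusive)] -> [E,I]
Op 2: C0 read [C0 read: already in E, no change] -> [E,I]
Op 3: C1 write [C1 write: invalidate ['C0=E'] -> C1=M] -> [I,M]
Op 4: C0 write [C0 write: invalidate ['C1=M'] -> C0=M] -> [M,I]
Op 5: C0 write [C0 write: already M (modified), no change] -> [M,I]
Op 6: C1 read [C1 read from I: others=['C0=M'] -> C1=S, others downsized to S] -> [S,S]
Op 7: C1 read [C1 read: already in S, no change] -> [S,S]
Op 8: C1 read [C1 read: already in S, no change] -> [S,S]
Op 9: C1 write [C1 write: invalidate ['C0=S'] -> C1=M] -> [I,M]
Op 10: C1 read [C1 read: already in M, no change] -> [I,M]
Op 11: C1 read [C1 read: already in M, no change] -> [I,M]
Op 12: C1 write [C1 write: already M (modified), no change] -> [I,M]

Answer: I M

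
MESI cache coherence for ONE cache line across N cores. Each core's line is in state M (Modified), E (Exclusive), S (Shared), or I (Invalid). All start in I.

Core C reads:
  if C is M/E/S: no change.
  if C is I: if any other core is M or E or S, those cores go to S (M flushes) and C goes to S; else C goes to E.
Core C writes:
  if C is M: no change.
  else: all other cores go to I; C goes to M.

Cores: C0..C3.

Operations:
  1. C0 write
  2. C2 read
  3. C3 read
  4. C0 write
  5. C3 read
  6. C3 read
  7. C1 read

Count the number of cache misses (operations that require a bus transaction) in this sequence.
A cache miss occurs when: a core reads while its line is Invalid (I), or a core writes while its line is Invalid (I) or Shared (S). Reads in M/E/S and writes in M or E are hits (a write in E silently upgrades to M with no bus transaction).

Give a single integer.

Op 1: C0 write [C0 write: invalidate none -> C0=M] -> [M,I,I,I] [MISS #1: write from I]
Op 2: C2 read [C2 read from I: others=['C0=M'] -> C2=S, others downsized to S] -> [S,I,S,I] [MISS #2: read from I]
Op 3: C3 read [C3 read from I: others=['C0=S', 'C2=S'] -> C3=S, others downsized to S] -> [S,I,S,S] [MISS #3: read from I]
Op 4: C0 write [C0 write: invalidate ['C2=S', 'C3=S'] -> C0=M] -> [M,I,I,I] [MISS #4: write from S]
Op 5: C3 read [C3 read from I: others=['C0=M'] -> C3=S, others downsized to S] -> [S,I,I,S] [MISS #5: read from I]
Op 6: C3 read [C3 read: already in S, no change] -> [S,I,I,S] [hit: read from S]
Op 7: C1 read [C1 read from I: others=['C0=S', 'C3=S'] -> C1=S, others downsized to S] -> [S,S,I,S] [MISS #6: read from I]

Answer: 6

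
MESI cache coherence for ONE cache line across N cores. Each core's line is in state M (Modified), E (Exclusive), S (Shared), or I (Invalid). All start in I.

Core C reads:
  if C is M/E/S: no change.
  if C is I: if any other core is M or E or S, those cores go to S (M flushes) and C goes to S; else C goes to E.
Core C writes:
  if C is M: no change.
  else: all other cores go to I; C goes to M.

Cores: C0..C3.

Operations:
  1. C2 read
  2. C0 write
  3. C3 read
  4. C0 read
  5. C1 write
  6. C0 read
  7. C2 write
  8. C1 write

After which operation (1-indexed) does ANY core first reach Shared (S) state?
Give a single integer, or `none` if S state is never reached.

Answer: 3

Derivation:
Op 1: C2 read [C2 read from I: no other sharers -> C2=E (exclusive)] -> [I,I,E,I]
Op 2: C0 write [C0 write: invalidate ['C2=E'] -> C0=M] -> [M,I,I,I]
Op 3: C3 read [C3 read from I: others=['C0=M'] -> C3=S, others downsized to S] -> [S,I,I,S]
  -> First S state at op 3; remaining ops need not be traced.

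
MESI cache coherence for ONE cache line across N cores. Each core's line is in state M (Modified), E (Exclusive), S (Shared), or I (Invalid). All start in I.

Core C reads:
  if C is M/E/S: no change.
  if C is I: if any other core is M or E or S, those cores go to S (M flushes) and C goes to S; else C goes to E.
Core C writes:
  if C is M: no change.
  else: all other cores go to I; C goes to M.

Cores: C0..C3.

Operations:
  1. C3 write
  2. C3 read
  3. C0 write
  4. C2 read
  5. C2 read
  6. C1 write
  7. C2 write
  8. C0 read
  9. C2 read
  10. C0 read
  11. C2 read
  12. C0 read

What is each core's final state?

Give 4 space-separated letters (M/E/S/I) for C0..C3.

Answer: S I S I

Derivation:
Op 1: C3 write [C3 write: invalidate none -> C3=M] -> [I,I,I,M]
Op 2: C3 read [C3 read: already in M, no change] -> [I,I,I,M]
Op 3: C0 write [C0 write: invalidate ['C3=M'] -> C0=M] -> [M,I,I,I]
Op 4: C2 read [C2 read from I: others=['C0=M'] -> C2=S, others downsized to S] -> [S,I,S,I]
Op 5: C2 read [C2 read: already in S, no change] -> [S,I,S,I]
Op 6: C1 write [C1 write: invalidate ['C0=S', 'C2=S'] -> C1=M] -> [I,M,I,I]
Op 7: C2 write [C2 write: invalidate ['C1=M'] -> C2=M] -> [I,I,M,I]
Op 8: C0 read [C0 read from I: others=['C2=M'] -> C0=S, others downsized to S] -> [S,I,S,I]
Op 9: C2 read [C2 read: already in S, no change] -> [S,I,S,I]
Op 10: C0 read [C0 read: already in S, no change] -> [S,I,S,I]
Op 11: C2 read [C2 read: already in S, no change] -> [S,I,S,I]
Op 12: C0 read [C0 read: already in S, no change] -> [S,I,S,I]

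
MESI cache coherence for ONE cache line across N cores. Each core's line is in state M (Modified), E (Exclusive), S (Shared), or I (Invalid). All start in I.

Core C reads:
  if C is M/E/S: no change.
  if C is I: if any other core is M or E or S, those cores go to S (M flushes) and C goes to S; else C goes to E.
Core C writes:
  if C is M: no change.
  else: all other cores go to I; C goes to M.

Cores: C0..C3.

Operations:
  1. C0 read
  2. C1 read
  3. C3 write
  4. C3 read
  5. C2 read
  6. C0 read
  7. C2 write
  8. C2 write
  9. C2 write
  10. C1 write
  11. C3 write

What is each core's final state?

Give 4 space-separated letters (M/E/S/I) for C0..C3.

Answer: I I I M

Derivation:
Op 1: C0 read [C0 read from I: no other sharers -> C0=E (exclusive)] -> [E,I,I,I]
Op 2: C1 read [C1 read from I: others=['C0=E'] -> C1=S, others downsized to S] -> [S,S,I,I]
Op 3: C3 write [C3 write: invalidate ['C0=S', 'C1=S'] -> C3=M] -> [I,I,I,M]
Op 4: C3 read [C3 read: already in M, no change] -> [I,I,I,M]
Op 5: C2 read [C2 read from I: others=['C3=M'] -> C2=S, others downsized to S] -> [I,I,S,S]
Op 6: C0 read [C0 read from I: others=['C2=S', 'C3=S'] -> C0=S, others downsized to S] -> [S,I,S,S]
Op 7: C2 write [C2 write: invalidate ['C0=S', 'C3=S'] -> C2=M] -> [I,I,M,I]
Op 8: C2 write [C2 write: already M (modified), no change] -> [I,I,M,I]
Op 9: C2 write [C2 write: already M (modified), no change] -> [I,I,M,I]
Op 10: C1 write [C1 write: invalidate ['C2=M'] -> C1=M] -> [I,M,I,I]
Op 11: C3 write [C3 write: invalidate ['C1=M'] -> C3=M] -> [I,I,I,M]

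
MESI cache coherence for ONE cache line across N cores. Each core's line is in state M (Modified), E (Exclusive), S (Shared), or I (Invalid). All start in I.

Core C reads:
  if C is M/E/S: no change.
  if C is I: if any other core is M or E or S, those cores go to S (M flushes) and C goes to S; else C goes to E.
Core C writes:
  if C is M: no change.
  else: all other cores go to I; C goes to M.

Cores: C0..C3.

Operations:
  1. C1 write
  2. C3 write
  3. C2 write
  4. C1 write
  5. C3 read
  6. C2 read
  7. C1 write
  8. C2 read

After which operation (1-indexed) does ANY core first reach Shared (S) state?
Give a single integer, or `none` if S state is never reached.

Op 1: C1 write [C1 write: invalidate none -> C1=M] -> [I,M,I,I]
Op 2: C3 write [C3 write: invalidate ['C1=M'] -> C3=M] -> [I,I,I,M]
Op 3: C2 write [C2 write: invalidate ['C3=M'] -> C2=M] -> [I,I,M,I]
Op 4: C1 write [C1 write: invalidate ['C2=M'] -> C1=M] -> [I,M,I,I]
Op 5: C3 read [C3 read from I: others=['C1=M'] -> C3=S, others downsized to S] -> [I,S,I,S]
  -> First S state at op 5; remaining ops need not be traced.

Answer: 5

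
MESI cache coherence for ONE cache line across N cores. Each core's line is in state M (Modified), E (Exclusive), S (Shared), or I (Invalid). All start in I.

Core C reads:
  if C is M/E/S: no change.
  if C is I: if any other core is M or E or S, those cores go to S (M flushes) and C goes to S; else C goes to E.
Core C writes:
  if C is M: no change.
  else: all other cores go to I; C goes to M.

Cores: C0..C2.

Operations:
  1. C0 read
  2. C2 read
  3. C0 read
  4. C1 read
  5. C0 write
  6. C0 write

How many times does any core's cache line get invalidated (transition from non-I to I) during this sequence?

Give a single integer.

Answer: 2

Derivation:
Op 1: C0 read [C0 read from I: no other sharers -> C0=E (exclusive)] -> [E,I,I] (invalidations this op: 0; running total: 0)
Op 2: C2 read [C2 read from I: others=['C0=E'] -> C2=S, others downsized to S] -> [S,I,S] (invalidations this op: 0; running total: 0)
Op 3: C0 read [C0 read: already in S, no change] -> [S,I,S] (invalidations this op: 0; running total: 0)
Op 4: C1 read [C1 read from I: others=['C0=S', 'C2=S'] -> C1=S, others downsized to S] -> [S,S,S] (invalidations this op: 0; running total: 0)
Op 5: C0 write [C0 write: invalidate ['C1=S', 'C2=S'] -> C0=M] -> [M,I,I] (invalidations this op: 2; running total: 2)
Op 6: C0 write [C0 write: already M (modified), no change] -> [M,I,I] (invalidations this op: 0; running total: 2)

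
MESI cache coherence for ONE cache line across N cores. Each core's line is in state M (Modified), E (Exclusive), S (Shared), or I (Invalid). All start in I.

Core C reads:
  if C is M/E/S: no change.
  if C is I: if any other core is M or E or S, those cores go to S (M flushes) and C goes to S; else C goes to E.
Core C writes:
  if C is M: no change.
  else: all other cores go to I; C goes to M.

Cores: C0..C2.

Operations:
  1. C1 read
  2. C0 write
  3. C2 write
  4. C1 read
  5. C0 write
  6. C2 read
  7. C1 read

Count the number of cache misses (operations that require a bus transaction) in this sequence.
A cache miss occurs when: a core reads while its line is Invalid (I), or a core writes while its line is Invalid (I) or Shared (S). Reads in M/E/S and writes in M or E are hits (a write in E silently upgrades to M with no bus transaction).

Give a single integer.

Answer: 7

Derivation:
Op 1: C1 read [C1 read from I: no other sharers -> C1=E (exclusive)] -> [I,E,I] [MISS #1: read from I]
Op 2: C0 write [C0 write: invalidate ['C1=E'] -> C0=M] -> [M,I,I] [MISS #2: write from I]
Op 3: C2 write [C2 write: invalidate ['C0=M'] -> C2=M] -> [I,I,M] [MISS #3: write from I]
Op 4: C1 read [C1 read from I: others=['C2=M'] -> C1=S, others downsized to S] -> [I,S,S] [MISS #4: read from I]
Op 5: C0 write [C0 write: invalidate ['C1=S', 'C2=S'] -> C0=M] -> [M,I,I] [MISS #5: write from I]
Op 6: C2 read [C2 read from I: others=['C0=M'] -> C2=S, others downsized to S] -> [S,I,S] [MISS #6: read from I]
Op 7: C1 read [C1 read from I: others=['C0=S', 'C2=S'] -> C1=S, others downsized to S] -> [S,S,S] [MISS #7: read from I]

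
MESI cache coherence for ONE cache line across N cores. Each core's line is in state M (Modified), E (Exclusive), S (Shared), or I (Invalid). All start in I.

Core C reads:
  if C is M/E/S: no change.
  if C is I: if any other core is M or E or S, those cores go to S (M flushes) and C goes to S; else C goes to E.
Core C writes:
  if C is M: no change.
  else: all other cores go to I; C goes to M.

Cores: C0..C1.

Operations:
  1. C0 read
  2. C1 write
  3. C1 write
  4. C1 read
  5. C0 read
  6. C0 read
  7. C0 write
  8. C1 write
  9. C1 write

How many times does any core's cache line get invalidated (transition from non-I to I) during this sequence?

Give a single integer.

Answer: 3

Derivation:
Op 1: C0 read [C0 read from I: no other sharers -> C0=E (exclusive)] -> [E,I] (invalidations this op: 0; running total: 0)
Op 2: C1 write [C1 write: invalidate ['C0=E'] -> C1=M] -> [I,M] (invalidations this op: 1; running total: 1)
Op 3: C1 write [C1 write: already M (modified), no change] -> [I,M] (invalidations this op: 0; running total: 1)
Op 4: C1 read [C1 read: already in M, no change] -> [I,M] (invalidations this op: 0; running total: 1)
Op 5: C0 read [C0 read from I: others=['C1=M'] -> C0=S, others downsized to S] -> [S,S] (invalidations this op: 0; running total: 1)
Op 6: C0 read [C0 read: already in S, no change] -> [S,S] (invalidations this op: 0; running total: 1)
Op 7: C0 write [C0 write: invalidate ['C1=S'] -> C0=M] -> [M,I] (invalidations this op: 1; running total: 2)
Op 8: C1 write [C1 write: invalidate ['C0=M'] -> C1=M] -> [I,M] (invalidations this op: 1; running total: 3)
Op 9: C1 write [C1 write: already M (modified), no change] -> [I,M] (invalidations this op: 0; running total: 3)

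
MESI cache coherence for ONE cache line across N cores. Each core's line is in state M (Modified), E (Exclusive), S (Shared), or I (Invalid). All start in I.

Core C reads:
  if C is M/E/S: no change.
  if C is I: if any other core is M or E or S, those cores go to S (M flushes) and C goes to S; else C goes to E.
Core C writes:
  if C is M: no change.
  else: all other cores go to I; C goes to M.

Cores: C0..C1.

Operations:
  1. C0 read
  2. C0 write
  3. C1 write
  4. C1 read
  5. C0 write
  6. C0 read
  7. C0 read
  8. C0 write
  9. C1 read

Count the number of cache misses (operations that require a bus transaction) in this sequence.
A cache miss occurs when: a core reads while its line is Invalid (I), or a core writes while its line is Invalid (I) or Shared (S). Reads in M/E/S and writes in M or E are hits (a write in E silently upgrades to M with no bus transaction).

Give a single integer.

Answer: 4

Derivation:
Op 1: C0 read [C0 read from I: no other sharers -> C0=E (exclusive)] -> [E,I] [MISS #1: read from I]
Op 2: C0 write [C0 write: invalidate none -> C0=M] -> [M,I] [hit: write from E is a silent E->M upgrade, no bus transaction]
Op 3: C1 write [C1 write: invalidate ['C0=M'] -> C1=M] -> [I,M] [MISS #2: write from I]
Op 4: C1 read [C1 read: already in M, no change] -> [I,M] [hit: read from M]
Op 5: C0 write [C0 write: invalidate ['C1=M'] -> C0=M] -> [M,I] [MISS #3: write from I]
Op 6: C0 read [C0 read: already in M, no change] -> [M,I] [hit: read from M]
Op 7: C0 read [C0 read: already in M, no change] -> [M,I] [hit: read from M]
Op 8: C0 write [C0 write: already M (modified), no change] -> [M,I] [hit: write from M]
Op 9: C1 read [C1 read from I: others=['C0=M'] -> C1=S, others downsized to S] -> [S,S] [MISS #4: read from I]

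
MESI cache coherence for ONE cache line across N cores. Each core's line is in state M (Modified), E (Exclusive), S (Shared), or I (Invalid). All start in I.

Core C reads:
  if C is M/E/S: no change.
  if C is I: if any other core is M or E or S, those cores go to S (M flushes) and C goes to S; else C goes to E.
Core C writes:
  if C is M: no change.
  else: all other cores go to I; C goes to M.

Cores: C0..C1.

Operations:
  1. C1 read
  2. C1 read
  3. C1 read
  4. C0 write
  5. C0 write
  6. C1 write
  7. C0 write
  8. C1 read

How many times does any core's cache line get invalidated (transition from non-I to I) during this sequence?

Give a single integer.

Answer: 3

Derivation:
Op 1: C1 read [C1 read from I: no other sharers -> C1=E (exclusive)] -> [I,E] (invalidations this op: 0; running total: 0)
Op 2: C1 read [C1 read: already in E, no change] -> [I,E] (invalidations this op: 0; running total: 0)
Op 3: C1 read [C1 read: already in E, no change] -> [I,E] (invalidations this op: 0; running total: 0)
Op 4: C0 write [C0 write: invalidate ['C1=E'] -> C0=M] -> [M,I] (invalidations this op: 1; running total: 1)
Op 5: C0 write [C0 write: already M (modified), no change] -> [M,I] (invalidations this op: 0; running total: 1)
Op 6: C1 write [C1 write: invalidate ['C0=M'] -> C1=M] -> [I,M] (invalidations this op: 1; running total: 2)
Op 7: C0 write [C0 write: invalidate ['C1=M'] -> C0=M] -> [M,I] (invalidations this op: 1; running total: 3)
Op 8: C1 read [C1 read from I: others=['C0=M'] -> C1=S, others downsized to S] -> [S,S] (invalidations this op: 0; running total: 3)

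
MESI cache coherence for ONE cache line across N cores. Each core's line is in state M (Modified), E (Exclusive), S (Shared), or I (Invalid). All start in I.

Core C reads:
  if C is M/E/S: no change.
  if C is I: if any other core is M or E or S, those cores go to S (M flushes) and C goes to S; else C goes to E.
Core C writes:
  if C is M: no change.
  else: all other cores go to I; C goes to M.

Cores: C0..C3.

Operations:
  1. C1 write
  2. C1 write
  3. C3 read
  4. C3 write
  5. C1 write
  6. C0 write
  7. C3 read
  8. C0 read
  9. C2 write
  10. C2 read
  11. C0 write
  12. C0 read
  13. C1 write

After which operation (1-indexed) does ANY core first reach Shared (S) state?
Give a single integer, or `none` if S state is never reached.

Op 1: C1 write [C1 write: invalidate none -> C1=M] -> [I,M,I,I]
Op 2: C1 write [C1 write: already M (modified), no change] -> [I,M,I,I]
Op 3: C3 read [C3 read from I: others=['C1=M'] -> C3=S, others downsized to S] -> [I,S,I,S]
  -> First S state at op 3; remaining ops need not be traced.

Answer: 3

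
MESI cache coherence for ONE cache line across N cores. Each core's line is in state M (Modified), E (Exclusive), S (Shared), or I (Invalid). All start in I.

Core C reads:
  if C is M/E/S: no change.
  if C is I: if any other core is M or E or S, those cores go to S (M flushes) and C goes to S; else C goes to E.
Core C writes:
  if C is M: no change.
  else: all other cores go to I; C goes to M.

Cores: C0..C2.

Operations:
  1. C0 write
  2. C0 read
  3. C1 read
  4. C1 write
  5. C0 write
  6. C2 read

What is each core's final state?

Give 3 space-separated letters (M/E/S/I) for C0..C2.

Answer: S I S

Derivation:
Op 1: C0 write [C0 write: invalidate none -> C0=M] -> [M,I,I]
Op 2: C0 read [C0 read: already in M, no change] -> [M,I,I]
Op 3: C1 read [C1 read from I: others=['C0=M'] -> C1=S, others downsized to S] -> [S,S,I]
Op 4: C1 write [C1 write: invalidate ['C0=S'] -> C1=M] -> [I,M,I]
Op 5: C0 write [C0 write: invalidate ['C1=M'] -> C0=M] -> [M,I,I]
Op 6: C2 read [C2 read from I: others=['C0=M'] -> C2=S, others downsized to S] -> [S,I,S]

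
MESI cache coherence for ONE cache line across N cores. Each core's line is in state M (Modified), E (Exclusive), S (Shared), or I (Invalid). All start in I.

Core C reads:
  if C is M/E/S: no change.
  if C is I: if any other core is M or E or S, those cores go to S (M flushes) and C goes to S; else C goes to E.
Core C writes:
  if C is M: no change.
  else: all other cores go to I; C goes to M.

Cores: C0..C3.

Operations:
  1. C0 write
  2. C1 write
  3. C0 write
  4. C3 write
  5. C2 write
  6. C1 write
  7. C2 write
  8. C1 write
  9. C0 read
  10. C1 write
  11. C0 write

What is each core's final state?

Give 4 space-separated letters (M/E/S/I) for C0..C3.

Answer: M I I I

Derivation:
Op 1: C0 write [C0 write: invalidate none -> C0=M] -> [M,I,I,I]
Op 2: C1 write [C1 write: invalidate ['C0=M'] -> C1=M] -> [I,M,I,I]
Op 3: C0 write [C0 write: invalidate ['C1=M'] -> C0=M] -> [M,I,I,I]
Op 4: C3 write [C3 write: invalidate ['C0=M'] -> C3=M] -> [I,I,I,M]
Op 5: C2 write [C2 write: invalidate ['C3=M'] -> C2=M] -> [I,I,M,I]
Op 6: C1 write [C1 write: invalidate ['C2=M'] -> C1=M] -> [I,M,I,I]
Op 7: C2 write [C2 write: invalidate ['C1=M'] -> C2=M] -> [I,I,M,I]
Op 8: C1 write [C1 write: invalidate ['C2=M'] -> C1=M] -> [I,M,I,I]
Op 9: C0 read [C0 read from I: others=['C1=M'] -> C0=S, others downsized to S] -> [S,S,I,I]
Op 10: C1 write [C1 write: invalidate ['C0=S'] -> C1=M] -> [I,M,I,I]
Op 11: C0 write [C0 write: invalidate ['C1=M'] -> C0=M] -> [M,I,I,I]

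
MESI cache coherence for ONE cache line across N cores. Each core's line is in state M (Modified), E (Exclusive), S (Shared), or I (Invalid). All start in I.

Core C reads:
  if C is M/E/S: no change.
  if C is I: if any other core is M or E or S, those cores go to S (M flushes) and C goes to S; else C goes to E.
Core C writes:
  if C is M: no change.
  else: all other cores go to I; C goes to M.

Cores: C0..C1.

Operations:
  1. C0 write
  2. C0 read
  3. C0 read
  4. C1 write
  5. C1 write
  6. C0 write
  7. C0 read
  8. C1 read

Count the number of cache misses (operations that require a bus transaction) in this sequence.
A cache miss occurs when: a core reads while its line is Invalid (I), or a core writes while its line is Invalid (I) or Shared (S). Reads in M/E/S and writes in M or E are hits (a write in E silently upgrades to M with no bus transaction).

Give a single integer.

Answer: 4

Derivation:
Op 1: C0 write [C0 write: invalidate none -> C0=M] -> [M,I] [MISS #1: write from I]
Op 2: C0 read [C0 read: already in M, no change] -> [M,I] [hit: read from M]
Op 3: C0 read [C0 read: already in M, no change] -> [M,I] [hit: read from M]
Op 4: C1 write [C1 write: invalidate ['C0=M'] -> C1=M] -> [I,M] [MISS #2: write from I]
Op 5: C1 write [C1 write: already M (modified), no change] -> [I,M] [hit: write from M]
Op 6: C0 write [C0 write: invalidate ['C1=M'] -> C0=M] -> [M,I] [MISS #3: write from I]
Op 7: C0 read [C0 read: already in M, no change] -> [M,I] [hit: read from M]
Op 8: C1 read [C1 read from I: others=['C0=M'] -> C1=S, others downsized to S] -> [S,S] [MISS #4: read from I]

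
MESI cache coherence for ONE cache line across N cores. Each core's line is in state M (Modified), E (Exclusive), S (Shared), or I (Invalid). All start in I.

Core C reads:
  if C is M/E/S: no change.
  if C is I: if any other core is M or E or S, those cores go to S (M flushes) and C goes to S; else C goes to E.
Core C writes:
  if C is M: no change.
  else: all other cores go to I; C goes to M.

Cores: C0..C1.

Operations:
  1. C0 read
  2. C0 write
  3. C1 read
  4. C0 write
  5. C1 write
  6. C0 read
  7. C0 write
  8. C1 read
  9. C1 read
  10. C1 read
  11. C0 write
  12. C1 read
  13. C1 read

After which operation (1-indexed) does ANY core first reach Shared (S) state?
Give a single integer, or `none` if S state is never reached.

Op 1: C0 read [C0 read from I: no other sharers -> C0=E (exclusive)] -> [E,I]
Op 2: C0 write [C0 write: invalidate none -> C0=M] -> [M,I]
Op 3: C1 read [C1 read from I: others=['C0=M'] -> C1=S, others downsized to S] -> [S,S]
  -> First S state at op 3; remaining ops need not be traced.

Answer: 3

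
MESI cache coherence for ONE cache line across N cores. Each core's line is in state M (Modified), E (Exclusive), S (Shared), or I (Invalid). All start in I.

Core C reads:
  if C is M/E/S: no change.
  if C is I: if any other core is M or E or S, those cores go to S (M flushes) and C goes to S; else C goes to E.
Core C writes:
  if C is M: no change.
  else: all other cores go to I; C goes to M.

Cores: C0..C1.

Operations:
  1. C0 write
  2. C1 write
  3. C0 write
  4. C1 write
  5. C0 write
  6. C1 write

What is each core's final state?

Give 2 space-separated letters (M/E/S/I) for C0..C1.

Op 1: C0 write [C0 write: invalidate none -> C0=M] -> [M,I]
Op 2: C1 write [C1 write: invalidate ['C0=M'] -> C1=M] -> [I,M]
Op 3: C0 write [C0 write: invalidate ['C1=M'] -> C0=M] -> [M,I]
Op 4: C1 write [C1 write: invalidate ['C0=M'] -> C1=M] -> [I,M]
Op 5: C0 write [C0 write: invalidate ['C1=M'] -> C0=M] -> [M,I]
Op 6: C1 write [C1 write: invalidate ['C0=M'] -> C1=M] -> [I,M]

Answer: I M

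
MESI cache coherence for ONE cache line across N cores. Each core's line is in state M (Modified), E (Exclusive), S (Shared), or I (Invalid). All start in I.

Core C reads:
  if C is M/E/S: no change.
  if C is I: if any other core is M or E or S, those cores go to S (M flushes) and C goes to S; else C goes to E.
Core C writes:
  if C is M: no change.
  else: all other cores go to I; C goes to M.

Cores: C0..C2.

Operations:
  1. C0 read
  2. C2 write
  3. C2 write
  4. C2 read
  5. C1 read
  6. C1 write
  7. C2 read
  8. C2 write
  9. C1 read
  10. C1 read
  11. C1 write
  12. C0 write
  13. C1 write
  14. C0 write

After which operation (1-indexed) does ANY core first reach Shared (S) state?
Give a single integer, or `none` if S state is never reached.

Answer: 5

Derivation:
Op 1: C0 read [C0 read from I: no other sharers -> C0=E (exclusive)] -> [E,I,I]
Op 2: C2 write [C2 write: invalidate ['C0=E'] -> C2=M] -> [I,I,M]
Op 3: C2 write [C2 write: already M (modified), no change] -> [I,I,M]
Op 4: C2 read [C2 read: already in M, no change] -> [I,I,M]
Op 5: C1 read [C1 read from I: others=['C2=M'] -> C1=S, others downsized to S] -> [I,S,S]
  -> First S state at op 5; remaining ops need not be traced.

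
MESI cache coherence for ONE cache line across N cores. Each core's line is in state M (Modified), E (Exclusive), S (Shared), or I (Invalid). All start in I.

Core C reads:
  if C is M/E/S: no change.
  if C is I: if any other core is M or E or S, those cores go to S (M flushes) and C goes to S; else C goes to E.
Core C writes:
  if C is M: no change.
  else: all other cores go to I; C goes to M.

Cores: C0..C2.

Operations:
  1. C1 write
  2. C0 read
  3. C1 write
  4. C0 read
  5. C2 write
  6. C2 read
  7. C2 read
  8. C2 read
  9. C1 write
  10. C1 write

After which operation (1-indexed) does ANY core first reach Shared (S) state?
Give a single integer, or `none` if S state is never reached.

Op 1: C1 write [C1 write: invalidate none -> C1=M] -> [I,M,I]
Op 2: C0 read [C0 read from I: others=['C1=M'] -> C0=S, others downsized to S] -> [S,S,I]
  -> First S state at op 2; remaining ops need not be traced.

Answer: 2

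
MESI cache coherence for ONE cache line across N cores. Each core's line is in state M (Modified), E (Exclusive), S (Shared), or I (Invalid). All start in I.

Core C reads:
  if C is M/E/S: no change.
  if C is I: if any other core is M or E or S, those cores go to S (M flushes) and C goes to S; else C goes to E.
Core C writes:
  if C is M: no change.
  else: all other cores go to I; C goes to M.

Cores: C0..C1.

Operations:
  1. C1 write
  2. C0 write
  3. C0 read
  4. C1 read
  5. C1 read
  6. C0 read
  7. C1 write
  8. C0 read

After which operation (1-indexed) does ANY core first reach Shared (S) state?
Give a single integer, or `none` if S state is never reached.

Op 1: C1 write [C1 write: invalidate none -> C1=M] -> [I,M]
Op 2: C0 write [C0 write: invalidate ['C1=M'] -> C0=M] -> [M,I]
Op 3: C0 read [C0 read: already in M, no change] -> [M,I]
Op 4: C1 read [C1 read from I: others=['C0=M'] -> C1=S, others downsized to S] -> [S,S]
  -> First S state at op 4; remaining ops need not be traced.

Answer: 4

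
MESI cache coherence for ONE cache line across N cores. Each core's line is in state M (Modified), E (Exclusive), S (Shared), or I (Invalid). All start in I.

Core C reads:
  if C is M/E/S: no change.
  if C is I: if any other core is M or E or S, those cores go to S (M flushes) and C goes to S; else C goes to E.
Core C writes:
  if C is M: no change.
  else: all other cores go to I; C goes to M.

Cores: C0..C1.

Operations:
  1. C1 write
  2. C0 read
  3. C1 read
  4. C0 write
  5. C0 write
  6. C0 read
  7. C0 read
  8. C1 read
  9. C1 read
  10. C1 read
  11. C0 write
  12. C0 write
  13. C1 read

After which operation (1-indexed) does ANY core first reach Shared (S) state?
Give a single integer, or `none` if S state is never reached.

Op 1: C1 write [C1 write: invalidate none -> C1=M] -> [I,M]
Op 2: C0 read [C0 read from I: others=['C1=M'] -> C0=S, others downsized to S] -> [S,S]
  -> First S state at op 2; remaining ops need not be traced.

Answer: 2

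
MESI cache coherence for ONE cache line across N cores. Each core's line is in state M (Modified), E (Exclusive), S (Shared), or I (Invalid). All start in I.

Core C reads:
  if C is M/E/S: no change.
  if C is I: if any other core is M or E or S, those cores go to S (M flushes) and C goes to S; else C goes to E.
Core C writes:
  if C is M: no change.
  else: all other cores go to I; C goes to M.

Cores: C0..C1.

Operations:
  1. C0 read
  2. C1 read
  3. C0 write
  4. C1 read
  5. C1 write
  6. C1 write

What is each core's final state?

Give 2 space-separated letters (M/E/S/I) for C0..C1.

Answer: I M

Derivation:
Op 1: C0 read [C0 read from I: no other sharers -> C0=E (exclusive)] -> [E,I]
Op 2: C1 read [C1 read from I: others=['C0=E'] -> C1=S, others downsized to S] -> [S,S]
Op 3: C0 write [C0 write: invalidate ['C1=S'] -> C0=M] -> [M,I]
Op 4: C1 read [C1 read from I: others=['C0=M'] -> C1=S, others downsized to S] -> [S,S]
Op 5: C1 write [C1 write: invalidate ['C0=S'] -> C1=M] -> [I,M]
Op 6: C1 write [C1 write: already M (modified), no change] -> [I,M]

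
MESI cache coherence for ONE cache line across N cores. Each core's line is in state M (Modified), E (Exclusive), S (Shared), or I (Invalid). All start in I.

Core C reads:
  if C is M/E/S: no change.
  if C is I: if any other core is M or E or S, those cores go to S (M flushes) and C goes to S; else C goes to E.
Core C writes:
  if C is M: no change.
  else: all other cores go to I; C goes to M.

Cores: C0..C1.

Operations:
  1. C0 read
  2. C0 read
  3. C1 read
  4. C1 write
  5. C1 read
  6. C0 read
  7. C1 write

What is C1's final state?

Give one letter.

Op 1: C0 read [C0 read from I: no other sharers -> C0=E (exclusive)] -> [E,I]
Op 2: C0 read [C0 read: already in E, no change] -> [E,I]
Op 3: C1 read [C1 read from I: others=['C0=E'] -> C1=S, others downsized to S] -> [S,S]
Op 4: C1 write [C1 write: invalidate ['C0=S'] -> C1=M] -> [I,M]
Op 5: C1 read [C1 read: already in M, no change] -> [I,M]
Op 6: C0 read [C0 read from I: others=['C1=M'] -> C0=S, others downsized to S] -> [S,S]
Op 7: C1 write [C1 write: invalidate ['C0=S'] -> C1=M] -> [I,M]

Answer: M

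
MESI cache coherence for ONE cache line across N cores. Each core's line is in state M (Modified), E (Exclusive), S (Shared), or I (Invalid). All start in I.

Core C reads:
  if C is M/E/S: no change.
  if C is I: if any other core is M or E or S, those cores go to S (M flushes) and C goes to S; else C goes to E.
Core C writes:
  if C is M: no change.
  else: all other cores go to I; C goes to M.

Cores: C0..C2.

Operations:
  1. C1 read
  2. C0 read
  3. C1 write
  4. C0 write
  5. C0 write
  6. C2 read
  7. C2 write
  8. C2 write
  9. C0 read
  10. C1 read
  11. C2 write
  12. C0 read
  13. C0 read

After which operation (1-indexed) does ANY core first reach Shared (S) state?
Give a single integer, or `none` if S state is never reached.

Answer: 2

Derivation:
Op 1: C1 read [C1 read from I: no other sharers -> C1=E (exclusive)] -> [I,E,I]
Op 2: C0 read [C0 read from I: others=['C1=E'] -> C0=S, others downsized to S] -> [S,S,I]
  -> First S state at op 2; remaining ops need not be traced.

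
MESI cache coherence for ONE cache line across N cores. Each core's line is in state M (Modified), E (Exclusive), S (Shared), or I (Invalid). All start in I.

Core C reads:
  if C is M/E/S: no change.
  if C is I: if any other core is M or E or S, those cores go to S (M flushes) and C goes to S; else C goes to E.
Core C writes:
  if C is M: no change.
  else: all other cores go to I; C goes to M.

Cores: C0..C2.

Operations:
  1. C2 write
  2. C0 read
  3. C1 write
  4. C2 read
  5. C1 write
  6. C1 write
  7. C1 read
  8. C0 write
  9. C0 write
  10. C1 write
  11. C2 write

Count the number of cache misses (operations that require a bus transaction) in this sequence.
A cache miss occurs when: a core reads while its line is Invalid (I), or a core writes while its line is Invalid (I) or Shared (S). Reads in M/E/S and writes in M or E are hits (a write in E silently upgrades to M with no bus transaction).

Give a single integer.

Op 1: C2 write [C2 write: invalidate none -> C2=M] -> [I,I,M] [MISS #1: write from I]
Op 2: C0 read [C0 read from I: others=['C2=M'] -> C0=S, others downsized to S] -> [S,I,S] [MISS #2: read from I]
Op 3: C1 write [C1 write: invalidate ['C0=S', 'C2=S'] -> C1=M] -> [I,M,I] [MISS #3: write from I]
Op 4: C2 read [C2 read from I: others=['C1=M'] -> C2=S, others downsized to S] -> [I,S,S] [MISS #4: read from I]
Op 5: C1 write [C1 write: invalidate ['C2=S'] -> C1=M] -> [I,M,I] [MISS #5: write from S]
Op 6: C1 write [C1 write: already M (modified), no change] -> [I,M,I] [hit: write from M]
Op 7: C1 read [C1 read: already in M, no change] -> [I,M,I] [hit: read from M]
Op 8: C0 write [C0 write: invalidate ['C1=M'] -> C0=M] -> [M,I,I] [MISS #6: write from I]
Op 9: C0 write [C0 write: already M (modified), no change] -> [M,I,I] [hit: write from M]
Op 10: C1 write [C1 write: invalidate ['C0=M'] -> C1=M] -> [I,M,I] [MISS #7: write from I]
Op 11: C2 write [C2 write: invalidate ['C1=M'] -> C2=M] -> [I,I,M] [MISS #8: write from I]

Answer: 8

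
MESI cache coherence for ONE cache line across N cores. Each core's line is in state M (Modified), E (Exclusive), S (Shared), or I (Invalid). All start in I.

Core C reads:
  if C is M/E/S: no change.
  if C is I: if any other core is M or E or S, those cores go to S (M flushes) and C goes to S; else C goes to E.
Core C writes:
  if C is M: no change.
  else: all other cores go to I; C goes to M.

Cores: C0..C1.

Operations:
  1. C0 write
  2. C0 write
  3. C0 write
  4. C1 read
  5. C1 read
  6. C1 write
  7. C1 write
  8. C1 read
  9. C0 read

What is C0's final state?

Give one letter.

Answer: S

Derivation:
Op 1: C0 write [C0 write: invalidate none -> C0=M] -> [M,I]
Op 2: C0 write [C0 write: already M (modified), no change] -> [M,I]
Op 3: C0 write [C0 write: already M (modified), no change] -> [M,I]
Op 4: C1 read [C1 read from I: others=['C0=M'] -> C1=S, others downsized to S] -> [S,S]
Op 5: C1 read [C1 read: already in S, no change] -> [S,S]
Op 6: C1 write [C1 write: invalidate ['C0=S'] -> C1=M] -> [I,M]
Op 7: C1 write [C1 write: already M (modified), no change] -> [I,M]
Op 8: C1 read [C1 read: already in M, no change] -> [I,M]
Op 9: C0 read [C0 read from I: others=['C1=M'] -> C0=S, others downsized to S] -> [S,S]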